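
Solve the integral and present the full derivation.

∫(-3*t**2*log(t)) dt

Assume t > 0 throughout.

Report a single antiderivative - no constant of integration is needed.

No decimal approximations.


Step 1. Integrate ∫(-3*t**2*log(t)) dt by parts with u = log(t), dv = (-3*t**2) dt, so v = -t**3 [assuming t > 0]: now -t**3*log(t) + ∫(t**2) dt.
Step 2. Evaluate the standard form: now -t**3*log(t) + t**3/3.
Answer: -t**3*log(t) + t**3/3.


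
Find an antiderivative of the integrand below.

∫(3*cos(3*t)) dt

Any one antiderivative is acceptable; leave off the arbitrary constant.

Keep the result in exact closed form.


Answer: sin(3*t).


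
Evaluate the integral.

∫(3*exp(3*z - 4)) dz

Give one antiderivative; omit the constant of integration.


Answer: exp(3*z - 4).


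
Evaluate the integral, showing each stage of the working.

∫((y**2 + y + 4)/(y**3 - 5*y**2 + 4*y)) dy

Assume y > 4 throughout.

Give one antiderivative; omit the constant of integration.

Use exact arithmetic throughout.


Step 1. Decompose ∫((y**2 + y + 4)/(y**3 - 5*y**2 + 4*y)) dy by partial fractions, (y**2 + y + 4)/(y**3 - 5*y**2 + 4*y) = -2/(y - 1) + 2/(y - 4) + 1/y: now ∫(1/y) dy + ∫(2/(y - 4)) dy + ∫(-2/(y - 1)) dy.
Step 2. Evaluate the standard form [assuming y > 0]: now log(y) + ∫(2/(y - 4)) dy + ∫(-2/(y - 1)) dy.
Step 3. Evaluate the standard form [assuming y > 1]: now log(y) - 2*log(y - 1) + ∫(2/(y - 4)) dy.
Step 4. Evaluate the standard form [assuming y > 4]: now log(y) + 2*log(y - 4) - 2*log(y - 1).
Answer: log(y) + 2*log(y - 4) - 2*log(y - 1).


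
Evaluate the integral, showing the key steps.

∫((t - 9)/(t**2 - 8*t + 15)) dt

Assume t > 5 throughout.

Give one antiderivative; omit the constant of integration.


Step 1. Decompose ∫((t - 9)/(t**2 - 8*t + 15)) dt by partial fractions, (t - 9)/(t**2 - 8*t + 15) = 3/(t - 3) - 2/(t - 5): now ∫(-2/(t - 5)) dt + ∫(3/(t - 3)) dt.
Step 2. Evaluate the standard form [assuming t > 5]: now -2*log(t - 5) + ∫(3/(t - 3)) dt.
Step 3. Evaluate the standard form [assuming t > 3]: now -2*log(t - 5) + 3*log(t - 3).
Answer: -2*log(t - 5) + 3*log(t - 3).


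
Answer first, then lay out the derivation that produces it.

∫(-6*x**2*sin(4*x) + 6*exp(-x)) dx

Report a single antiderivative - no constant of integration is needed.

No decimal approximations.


The answer is 3*x**2*cos(4*x)/2 - 3*x*sin(4*x)/4 - 3*cos(4*x)/16 - 6*exp(-x).
Step 1. Rewrite: now ∫(-6*x**2*sin(4*x)) dx + ∫(6*exp(-x)) dx.
Step 2. Integrate ∫(-6*x**2*sin(4*x)) dx by parts with u = x**2, dv = (-6*sin(4*x)) dx, so v = 3*cos(4*x)/2: now 3*x**2*cos(4*x)/2 + ∫(-3*x*cos(4*x)) dx + ∫(6*exp(-x)) dx.
Step 3. Integrate ∫(-3*x*cos(4*x)) dx by parts with u = x, dv = (-3*cos(4*x)) dx, so v = -3*sin(4*x)/4: now 3*x**2*cos(4*x)/2 - 3*x*sin(4*x)/4 + ∫(6*exp(-x)) dx + ∫(3*sin(4*x)/4) dx.
Step 4. Evaluate the standard form: now 3*x**2*cos(4*x)/2 - 3*x*sin(4*x)/4 - 3*cos(4*x)/16 + ∫(6*exp(-x)) dx.
Step 5. Evaluate the standard form: now 3*x**2*cos(4*x)/2 - 3*x*sin(4*x)/4 - 3*cos(4*x)/16 - 6*exp(-x).
Answer: 3*x**2*cos(4*x)/2 - 3*x*sin(4*x)/4 - 3*cos(4*x)/16 - 6*exp(-x).


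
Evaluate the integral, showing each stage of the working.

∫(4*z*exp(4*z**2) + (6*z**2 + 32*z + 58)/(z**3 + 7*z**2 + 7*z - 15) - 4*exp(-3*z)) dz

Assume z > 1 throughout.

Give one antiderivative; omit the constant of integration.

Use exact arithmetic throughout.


Step 1. Rewrite: now ∫(4*z*exp(4*z**2)) dz + ∫((6*z**2 + 32*z + 58)/(z**3 + 7*z**2 + 7*z - 15)) dz + ∫(-4*exp(-3*z)) dz.
Step 2. Evaluate the standard form: now ∫(4*z*exp(4*z**2)) dz + ∫((6*z**2 + 32*z + 58)/(z**3 + 7*z**2 + 7*z - 15)) dz + 4*exp(-3*z)/3.
Step 3. Substitute u = z**2, turning ∫(4*z*exp(4*z**2)) dz into ∫(2*exp(4*u)) du: now ∫((6*z**2 + 32*z + 58)/(z**3 + 7*z**2 + 7*z - 15)) dz + ∫(2*exp(4*u)) du + 4*exp(-3*z)/3.
Step 4. Evaluate the standard form: now exp(4*u)/2 + ∫((6*z**2 + 32*z + 58)/(z**3 + 7*z**2 + 7*z - 15)) dz + 4*exp(-3*z)/3.
Step 5. Substitute back u = z**2: now exp(4*z**2)/2 + ∫((6*z**2 + 32*z + 58)/(z**3 + 7*z**2 + 7*z - 15)) dz + 4*exp(-3*z)/3.
Step 6. Decompose ∫((6*z**2 + 32*z + 58)/(z**3 + 7*z**2 + 7*z - 15)) dz by partial fractions, (6*z**2 + 32*z + 58)/(z**3 + 7*z**2 + 7*z - 15) = 4/(z + 5) - 2/(z + 3) + 4/(z - 1): now exp(4*z**2)/2 + ∫(4/(z - 1)) dz + ∫(-2/(z + 3)) dz + ∫(4/(z + 5)) dz + 4*exp(-3*z)/3.
Step 7. Evaluate the standard form [assuming z > -5]: now exp(4*z**2)/2 + 4*log(z + 5) + ∫(4/(z - 1)) dz + ∫(-2/(z + 3)) dz + 4*exp(-3*z)/3.
Step 8. Evaluate the standard form [assuming z > 1]: now exp(4*z**2)/2 + 4*log(z - 1) + 4*log(z + 5) + ∫(-2/(z + 3)) dz + 4*exp(-3*z)/3.
Step 9. Evaluate the standard form [assuming z > -3]: now exp(4*z**2)/2 + 4*log(z - 1) - 2*log(z + 3) + 4*log(z + 5) + 4*exp(-3*z)/3.
Answer: exp(4*z**2)/2 + 4*log(z - 1) - 2*log(z + 3) + 4*log(z + 5) + 4*exp(-3*z)/3.


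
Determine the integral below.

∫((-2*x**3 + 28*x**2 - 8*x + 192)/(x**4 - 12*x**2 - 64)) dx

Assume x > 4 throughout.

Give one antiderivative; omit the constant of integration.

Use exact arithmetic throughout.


Answer: 3*log(x - 4) - 5*log(x + 4) - 2*atan(x/2).


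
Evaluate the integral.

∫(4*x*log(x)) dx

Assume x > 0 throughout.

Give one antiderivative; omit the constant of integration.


Answer: 2*x**2*log(x) - x**2.


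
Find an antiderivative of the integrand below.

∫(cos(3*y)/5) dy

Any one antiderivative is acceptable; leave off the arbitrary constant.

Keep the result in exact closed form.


Answer: sin(3*y)/15.


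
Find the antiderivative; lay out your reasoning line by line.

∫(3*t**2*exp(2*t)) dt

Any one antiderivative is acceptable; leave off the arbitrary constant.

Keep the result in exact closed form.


Step 1. Integrate ∫(3*t**2*exp(2*t)) dt by parts with u = t**2, dv = (3*exp(2*t)) dt, so v = 3*exp(2*t)/2: now 3*t**2*exp(2*t)/2 + ∫(-3*t*exp(2*t)) dt.
Step 2. Integrate ∫(-3*t*exp(2*t)) dt by parts with u = t, dv = (-3*exp(2*t)) dt, so v = -3*exp(2*t)/2: now 3*t**2*exp(2*t)/2 - 3*t*exp(2*t)/2 + ∫(3*exp(2*t)/2) dt.
Step 3. Evaluate the standard form: now 3*t**2*exp(2*t)/2 - 3*t*exp(2*t)/2 + 3*exp(2*t)/4.
Answer: 3*t**2*exp(2*t)/2 - 3*t*exp(2*t)/2 + 3*exp(2*t)/4.


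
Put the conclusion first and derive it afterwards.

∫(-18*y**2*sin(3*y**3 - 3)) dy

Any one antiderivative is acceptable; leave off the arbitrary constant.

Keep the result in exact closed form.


The answer is 2*cos(3*y**3 - 3).
Step 1. Substitute u = y**3 - 1, turning ∫(-18*y**2*sin(3*y**3 - 3)) dy into ∫(-6*sin(3*u)) du: now ∫(-6*sin(3*u)) du.
Step 2. Evaluate the standard form: now 2*cos(3*u).
Step 3. Substitute back u = y**3 - 1: now 2*cos(3*y**3 - 3).
Answer: 2*cos(3*y**3 - 3).


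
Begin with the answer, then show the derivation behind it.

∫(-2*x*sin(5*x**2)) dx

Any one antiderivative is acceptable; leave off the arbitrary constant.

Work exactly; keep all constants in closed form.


The answer is cos(5*x**2)/5.
Step 1. Substitute u = x**2, turning ∫(-2*x*sin(5*x**2)) dx into ∫(-sin(5*u)) du: now ∫(-sin(5*u)) du.
Step 2. Evaluate the standard form: now cos(5*u)/5.
Step 3. Substitute back u = x**2: now cos(5*x**2)/5.
Answer: cos(5*x**2)/5.


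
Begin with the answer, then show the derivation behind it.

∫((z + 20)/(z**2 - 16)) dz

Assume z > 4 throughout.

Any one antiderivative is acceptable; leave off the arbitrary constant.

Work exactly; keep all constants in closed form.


The answer is 3*log(z - 4) - 2*log(z + 4).
Step 1. Decompose ∫((z + 20)/(z**2 - 16)) dz by partial fractions, (z + 20)/(z**2 - 16) = -2/(z + 4) + 3/(z - 4): now ∫(3/(z - 4)) dz + ∫(-2/(z + 4)) dz.
Step 2. Evaluate the standard form [assuming z > -4]: now -2*log(z + 4) + ∫(3/(z - 4)) dz.
Step 3. Evaluate the standard form [assuming z > 4]: now 3*log(z - 4) - 2*log(z + 4).
Answer: 3*log(z - 4) - 2*log(z + 4).


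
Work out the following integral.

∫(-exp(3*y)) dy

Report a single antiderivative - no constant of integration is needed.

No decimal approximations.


Answer: -exp(3*y)/3.


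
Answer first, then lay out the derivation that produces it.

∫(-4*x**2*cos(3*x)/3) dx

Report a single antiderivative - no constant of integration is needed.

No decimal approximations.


The answer is -4*x**2*sin(3*x)/9 - 8*x*cos(3*x)/27 + 8*sin(3*x)/81.
Step 1. Integrate ∫(-4*x**2*cos(3*x)/3) dx by parts with u = x**2, dv = (-4*cos(3*x)/3) dx, so v = -4*sin(3*x)/9: now -4*x**2*sin(3*x)/9 + ∫(8*x*sin(3*x)/9) dx.
Step 2. Integrate ∫(8*x*sin(3*x)/9) dx by parts with u = x, dv = (8*sin(3*x)/9) dx, so v = -8*cos(3*x)/27: now -4*x**2*sin(3*x)/9 - 8*x*cos(3*x)/27 + ∫(8*cos(3*x)/27) dx.
Step 3. Evaluate the standard form: now -4*x**2*sin(3*x)/9 - 8*x*cos(3*x)/27 + 8*sin(3*x)/81.
Answer: -4*x**2*sin(3*x)/9 - 8*x*cos(3*x)/27 + 8*sin(3*x)/81.


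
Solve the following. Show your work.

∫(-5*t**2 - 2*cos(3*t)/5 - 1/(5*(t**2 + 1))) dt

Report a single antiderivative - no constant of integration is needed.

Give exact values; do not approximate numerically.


Step 1. Rewrite: now ∫(-5*t**2) dt + ∫(-1/(5*(t**2 + 1))) dt + ∫(-2*cos(3*t)/5) dt.
Step 2. Evaluate the standard form: now -5*t**3/3 + ∫(-1/(5*(t**2 + 1))) dt + ∫(-2*cos(3*t)/5) dt.
Step 3. Evaluate the standard form: now -5*t**3/3 - 2*sin(3*t)/15 + ∫(-1/(5*(t**2 + 1))) dt.
Step 4. Evaluate the standard form: now -5*t**3/3 - 2*sin(3*t)/15 - atan(t)/5.
Answer: -5*t**3/3 - 2*sin(3*t)/15 - atan(t)/5.


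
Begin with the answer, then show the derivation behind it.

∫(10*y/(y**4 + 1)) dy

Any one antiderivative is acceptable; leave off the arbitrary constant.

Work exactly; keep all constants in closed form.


The answer is 5*atan(y**2).
Step 1. Substitute u = y**2, turning ∫(10*y/(y**4 + 1)) dy into ∫(5/(u**2 + 1)) du: now ∫(5/(u**2 + 1)) du.
Step 2. Evaluate the standard form: now 5*atan(u).
Step 3. Substitute back u = y**2: now 5*atan(y**2).
Answer: 5*atan(y**2).


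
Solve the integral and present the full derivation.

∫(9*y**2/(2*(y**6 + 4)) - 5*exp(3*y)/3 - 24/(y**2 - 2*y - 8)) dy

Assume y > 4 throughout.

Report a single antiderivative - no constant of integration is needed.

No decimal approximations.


Step 1. Rewrite: now ∫(9*y**2/(2*(y**6 + 4))) dy + ∫(-24/(y**2 - 2*y - 8)) dy + ∫(-5*exp(3*y)/3) dy.
Step 2. Evaluate the standard form: now -5*exp(3*y)/9 + ∫(9*y**2/(2*(y**6 + 4))) dy + ∫(-24/(y**2 - 2*y - 8)) dy.
Step 3. Decompose ∫(-24/(y**2 - 2*y - 8)) dy by partial fractions, -24/(y**2 - 2*y - 8) = 4/(y + 2) - 4/(y - 4): now -5*exp(3*y)/9 + ∫(9*y**2/(2*(y**6 + 4))) dy + ∫(-4/(y - 4)) dy + ∫(4/(y + 2)) dy.
Step 4. Evaluate the standard form [assuming y > -2]: now -5*exp(3*y)/9 + 4*log(y + 2) + ∫(9*y**2/(2*(y**6 + 4))) dy + ∫(-4/(y - 4)) dy.
Step 5. Evaluate the standard form [assuming y > 4]: now -5*exp(3*y)/9 - 4*log(y - 4) + 4*log(y + 2) + ∫(9*y**2/(2*(y**6 + 4))) dy.
Step 6. Substitute u = y**3, turning ∫(9*y**2/(2*(y**6 + 4))) dy into ∫(3/(2*(u**2 + 4))) du: now -5*exp(3*y)/9 - 4*log(y - 4) + 4*log(y + 2) + ∫(3/(2*(u**2 + 4))) du.
Step 7. Evaluate the standard form: now -5*exp(3*y)/9 - 4*log(y - 4) + 4*log(y + 2) + 3*atan(u/2)/4.
Step 8. Substitute back u = y**3: now -5*exp(3*y)/9 - 4*log(y - 4) + 4*log(y + 2) + 3*atan(y**3/2)/4.
Answer: -5*exp(3*y)/9 - 4*log(y - 4) + 4*log(y + 2) + 3*atan(y**3/2)/4.


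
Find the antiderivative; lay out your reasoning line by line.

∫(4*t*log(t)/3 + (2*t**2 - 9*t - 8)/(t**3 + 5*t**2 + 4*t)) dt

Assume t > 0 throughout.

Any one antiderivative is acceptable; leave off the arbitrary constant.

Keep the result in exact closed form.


Step 1. Rewrite: now ∫(4*t*log(t)/3) dt + ∫((2*t**2 - 9*t - 8)/(t**3 + 5*t**2 + 4*t)) dt.
Step 2. Decompose ∫((2*t**2 - 9*t - 8)/(t**3 + 5*t**2 + 4*t)) dt by partial fractions, (2*t**2 - 9*t - 8)/(t**3 + 5*t**2 + 4*t) = 5/(t + 4) - 1/(t + 1) - 2/t: now ∫(-2/t) dt + ∫(4*t*log(t)/3) dt + ∫(-1/(t + 1)) dt + ∫(5/(t + 4)) dt.
Step 3. Evaluate the standard form [assuming t > -1]: now -log(t + 1) + ∫(-2/t) dt + ∫(4*t*log(t)/3) dt + ∫(5/(t + 4)) dt.
Step 4. Evaluate the standard form [assuming t > 0]: now -2*log(t) - log(t + 1) + ∫(4*t*log(t)/3) dt + ∫(5/(t + 4)) dt.
Step 5. Evaluate the standard form [assuming t > -4]: now -2*log(t) - log(t + 1) + 5*log(t + 4) + ∫(4*t*log(t)/3) dt.
Step 6. Integrate ∫(4*t*log(t)/3) dt by parts with u = log(t), dv = (4*t/3) dt, so v = 2*t**2/3 [assuming t > 0]: now 2*t**2*log(t)/3 - 2*log(t) - log(t + 1) + 5*log(t + 4) + ∫(-2*t/3) dt.
Step 7. Evaluate the standard form: now 2*t**2*log(t)/3 - t**2/3 - 2*log(t) - log(t + 1) + 5*log(t + 4).
Answer: 2*t**2*log(t)/3 - t**2/3 - 2*log(t) - log(t + 1) + 5*log(t + 4).


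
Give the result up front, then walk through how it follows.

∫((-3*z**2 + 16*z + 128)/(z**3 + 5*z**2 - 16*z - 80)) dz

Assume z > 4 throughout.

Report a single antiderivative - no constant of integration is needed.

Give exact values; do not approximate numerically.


The answer is 2*log(z - 4) - 2*log(z + 4) - 3*log(z + 5).
Step 1. Decompose ∫((-3*z**2 + 16*z + 128)/(z**3 + 5*z**2 - 16*z - 80)) dz by partial fractions, (-3*z**2 + 16*z + 128)/(z**3 + 5*z**2 - 16*z - 80) = -3/(z + 5) - 2/(z + 4) + 2/(z - 4): now ∫(2/(z - 4)) dz + ∫(-2/(z + 4)) dz + ∫(-3/(z + 5)) dz.
Step 2. Evaluate the standard form [assuming z > 4]: now 2*log(z - 4) + ∫(-2/(z + 4)) dz + ∫(-3/(z + 5)) dz.
Step 3. Evaluate the standard form [assuming z > -5]: now 2*log(z - 4) - 3*log(z + 5) + ∫(-2/(z + 4)) dz.
Step 4. Evaluate the standard form [assuming z > -4]: now 2*log(z - 4) - 2*log(z + 4) - 3*log(z + 5).
Answer: 2*log(z - 4) - 2*log(z + 4) - 3*log(z + 5).


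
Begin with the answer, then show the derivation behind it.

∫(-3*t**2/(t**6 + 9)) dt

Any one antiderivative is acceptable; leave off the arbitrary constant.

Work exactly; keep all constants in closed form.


The answer is -atan(t**3/3)/3.
Step 1. Substitute u = t**3, turning ∫(-3*t**2/(t**6 + 9)) dt into ∫(-1/(u**2 + 9)) du: now ∫(-1/(u**2 + 9)) du.
Step 2. Evaluate the standard form: now -atan(u/3)/3.
Step 3. Substitute back u = t**3: now -atan(t**3/3)/3.
Answer: -atan(t**3/3)/3.


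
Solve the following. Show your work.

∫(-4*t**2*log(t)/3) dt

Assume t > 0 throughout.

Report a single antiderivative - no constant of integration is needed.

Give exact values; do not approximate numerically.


Step 1. Integrate ∫(-4*t**2*log(t)/3) dt by parts with u = log(t), dv = (-4*t**2/3) dt, so v = -4*t**3/9 [assuming t > 0]: now -4*t**3*log(t)/9 + ∫(4*t**2/9) dt.
Step 2. Evaluate the standard form: now -4*t**3*log(t)/9 + 4*t**3/27.
Answer: -4*t**3*log(t)/9 + 4*t**3/27.


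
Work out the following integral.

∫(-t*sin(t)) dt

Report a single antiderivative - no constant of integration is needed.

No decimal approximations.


Answer: t*cos(t) - sin(t).


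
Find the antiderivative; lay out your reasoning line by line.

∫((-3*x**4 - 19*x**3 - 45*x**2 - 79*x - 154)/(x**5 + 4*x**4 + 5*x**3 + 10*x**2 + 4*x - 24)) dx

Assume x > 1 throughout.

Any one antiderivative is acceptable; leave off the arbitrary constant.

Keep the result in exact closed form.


Step 1. Decompose ∫((-3*x**4 - 19*x**3 - 45*x**2 - 79*x - 154)/(x**5 + 4*x**4 + 5*x**3 + 10*x**2 + 4*x - 24)) dx by partial fractions, (-3*x**4 - 19*x**3 - 45*x**2 - 79*x - 154)/(x**5 + 4*x**4 + 5*x**3 + 10*x**2 + 4*x - 24) = 1/(x**2 + 4) - 1/(x + 3) + 3/(x + 2) - 5/(x - 1): now ∫(-5/(x - 1)) dx + ∫(3/(x + 2)) dx + ∫(-1/(x + 3)) dx + ∫(1/(x**2 + 4)) dx.
Step 2. Evaluate the standard form [assuming x > -3]: now -log(x + 3) + ∫(-5/(x - 1)) dx + ∫(3/(x + 2)) dx + ∫(1/(x**2 + 4)) dx.
Step 3. Evaluate the standard form [assuming x > 1]: now -5*log(x - 1) - log(x + 3) + ∫(3/(x + 2)) dx + ∫(1/(x**2 + 4)) dx.
Step 4. Evaluate the standard form [assuming x > -2]: now -5*log(x - 1) + 3*log(x + 2) - log(x + 3) + ∫(1/(x**2 + 4)) dx.
Step 5. Evaluate the standard form: now -5*log(x - 1) + 3*log(x + 2) - log(x + 3) + atan(x/2)/2.
Answer: -5*log(x - 1) + 3*log(x + 2) - log(x + 3) + atan(x/2)/2.


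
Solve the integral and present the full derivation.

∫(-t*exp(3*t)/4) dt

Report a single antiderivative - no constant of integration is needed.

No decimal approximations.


Step 1. Integrate ∫(-t*exp(3*t)/4) dt by parts with u = t, dv = (-exp(3*t)/4) dt, so v = -exp(3*t)/12: now -t*exp(3*t)/12 + ∫(exp(3*t)/12) dt.
Step 2. Evaluate the standard form: now -t*exp(3*t)/12 + exp(3*t)/36.
Answer: -t*exp(3*t)/12 + exp(3*t)/36.


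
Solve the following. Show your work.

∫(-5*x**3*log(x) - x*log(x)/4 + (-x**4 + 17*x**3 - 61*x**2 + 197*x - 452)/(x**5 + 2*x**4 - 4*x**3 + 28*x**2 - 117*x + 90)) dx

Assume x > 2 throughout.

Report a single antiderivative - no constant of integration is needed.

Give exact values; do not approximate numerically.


Step 1. Rewrite: now ∫(-x*log(x)/4) dx + ∫(-5*x**3*log(x)) dx + ∫((-x**4 + 17*x**3 - 61*x**2 + 197*x - 452)/(x**5 + 2*x**4 - 4*x**3 + 28*x**2 - 117*x + 90)) dx.
Step 2. Decompose ∫((-x**4 + 17*x**3 - 61*x**2 + 197*x - 452)/(x**5 + 2*x**4 - 4*x**3 + 28*x**2 - 117*x + 90)) dx by partial fractions, (-x**4 + 17*x**3 - 61*x**2 + 197*x - 452)/(x**5 + 2*x**4 - 4*x**3 + 28*x**2 - 117*x + 90) = -2/(x**2 + 9) - 4/(x + 5) + 5/(x - 1) - 2/(x - 2): now ∫(-x*log(x)/4) dx + ∫(-5*x**3*log(x)) dx + ∫(-2/(x - 2)) dx + ∫(5/(x - 1)) dx + ∫(-4/(x + 5)) dx + ∫(-2/(x**2 + 9)) dx.
Step 3. Evaluate the standard form [assuming x > 1]: now 5*log(x - 1) + ∫(-x*log(x)/4) dx + ∫(-5*x**3*log(x)) dx + ∫(-2/(x - 2)) dx + ∫(-4/(x + 5)) dx + ∫(-2/(x**2 + 9)) dx.
Step 4. Evaluate the standard form [assuming x > -5]: now 5*log(x - 1) - 4*log(x + 5) + ∫(-x*log(x)/4) dx + ∫(-5*x**3*log(x)) dx + ∫(-2/(x - 2)) dx + ∫(-2/(x**2 + 9)) dx.
Step 5. Evaluate the standard form [assuming x > 2]: now -2*log(x - 2) + 5*log(x - 1) - 4*log(x + 5) + ∫(-x*log(x)/4) dx + ∫(-5*x**3*log(x)) dx + ∫(-2/(x**2 + 9)) dx.
Step 6. Evaluate the standard form: now -2*log(x - 2) + 5*log(x - 1) - 4*log(x + 5) - 2*atan(x/3)/3 + ∫(-x*log(x)/4) dx + ∫(-5*x**3*log(x)) dx.
Step 7. Integrate ∫(-5*x**3*log(x)) dx by parts with u = log(x), dv = (-5*x**3) dx, so v = -5*x**4/4 [assuming x > 0]: now -5*x**4*log(x)/4 - 2*log(x - 2) + 5*log(x - 1) - 4*log(x + 5) - 2*atan(x/3)/3 + ∫(5*x**3/4) dx + ∫(-x*log(x)/4) dx.
Step 8. Evaluate the standard form: now -5*x**4*log(x)/4 + 5*x**4/16 - 2*log(x - 2) + 5*log(x - 1) - 4*log(x + 5) - 2*atan(x/3)/3 + ∫(-x*log(x)/4) dx.
Step 9. Integrate ∫(-x*log(x)/4) dx by parts with u = log(x), dv = (-x/4) dx, so v = -x**2/8 [assuming x > 0]: now -5*x**4*log(x)/4 + 5*x**4/16 - x**2*log(x)/8 - 2*log(x - 2) + 5*log(x - 1) - 4*log(x + 5) - 2*atan(x/3)/3 + ∫(x/8) dx.
Step 10. Evaluate the standard form: now -5*x**4*log(x)/4 + 5*x**4/16 - x**2*log(x)/8 + x**2/16 - 2*log(x - 2) + 5*log(x - 1) - 4*log(x + 5) - 2*atan(x/3)/3.
Answer: -5*x**4*log(x)/4 + 5*x**4/16 - x**2*log(x)/8 + x**2/16 - 2*log(x - 2) + 5*log(x - 1) - 4*log(x + 5) - 2*atan(x/3)/3.


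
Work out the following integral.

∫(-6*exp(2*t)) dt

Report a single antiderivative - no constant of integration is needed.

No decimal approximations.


Answer: -3*exp(2*t).


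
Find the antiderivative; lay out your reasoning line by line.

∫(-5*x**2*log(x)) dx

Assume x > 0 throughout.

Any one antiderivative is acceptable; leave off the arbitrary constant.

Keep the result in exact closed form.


Step 1. Integrate ∫(-5*x**2*log(x)) dx by parts with u = log(x), dv = (-5*x**2) dx, so v = -5*x**3/3 [assuming x > 0]: now -5*x**3*log(x)/3 + ∫(5*x**2/3) dx.
Step 2. Evaluate the standard form: now -5*x**3*log(x)/3 + 5*x**3/9.
Answer: -5*x**3*log(x)/3 + 5*x**3/9.


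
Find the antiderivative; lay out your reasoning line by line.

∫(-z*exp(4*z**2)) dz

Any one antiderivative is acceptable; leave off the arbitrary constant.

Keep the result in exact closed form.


Step 1. Substitute u = z**2, turning ∫(-z*exp(4*z**2)) dz into ∫(-exp(4*u)/2) du: now ∫(-exp(4*u)/2) du.
Step 2. Evaluate the standard form: now -exp(4*u)/8.
Step 3. Substitute back u = z**2: now -exp(4*z**2)/8.
Answer: -exp(4*z**2)/8.


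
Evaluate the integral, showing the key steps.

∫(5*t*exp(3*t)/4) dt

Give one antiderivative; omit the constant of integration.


Step 1. Integrate ∫(5*t*exp(3*t)/4) dt by parts with u = t, dv = (5*exp(3*t)/4) dt, so v = 5*exp(3*t)/12: now 5*t*exp(3*t)/12 + ∫(-5*exp(3*t)/12) dt.
Step 2. Evaluate the standard form: now 5*t*exp(3*t)/12 - 5*exp(3*t)/36.
Answer: 5*t*exp(3*t)/12 - 5*exp(3*t)/36.


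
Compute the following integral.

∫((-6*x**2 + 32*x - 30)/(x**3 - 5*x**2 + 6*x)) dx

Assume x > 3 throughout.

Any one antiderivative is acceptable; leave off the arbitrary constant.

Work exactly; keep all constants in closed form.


Answer: -5*log(x) + 4*log(x - 3) - 5*log(x - 2).


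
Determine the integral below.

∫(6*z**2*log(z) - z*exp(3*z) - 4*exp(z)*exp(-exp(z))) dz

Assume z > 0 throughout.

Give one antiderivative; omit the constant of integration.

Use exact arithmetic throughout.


Answer: 2*z**3*log(z) - 2*z**3/3 - z*exp(3*z)/3 + exp(3*z)/9 + 4*exp(-exp(z)).


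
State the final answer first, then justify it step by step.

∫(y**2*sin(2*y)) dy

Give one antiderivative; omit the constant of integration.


The answer is -y**2*cos(2*y)/2 + y*sin(2*y)/2 + cos(2*y)/4.
Step 1. Integrate ∫(y**2*sin(2*y)) dy by parts with u = y**2, dv = (sin(2*y)) dy, so v = -cos(2*y)/2: now -y**2*cos(2*y)/2 + ∫(y*cos(2*y)) dy.
Step 2. Integrate ∫(y*cos(2*y)) dy by parts with u = y, dv = (cos(2*y)) dy, so v = sin(2*y)/2: now -y**2*cos(2*y)/2 + y*sin(2*y)/2 + ∫(-sin(2*y)/2) dy.
Step 3. Evaluate the standard form: now -y**2*cos(2*y)/2 + y*sin(2*y)/2 + cos(2*y)/4.
Answer: -y**2*cos(2*y)/2 + y*sin(2*y)/2 + cos(2*y)/4.


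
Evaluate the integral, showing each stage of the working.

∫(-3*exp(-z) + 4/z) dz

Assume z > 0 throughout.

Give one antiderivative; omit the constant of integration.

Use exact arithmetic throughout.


Step 1. Rewrite: now ∫(4/z) dz + ∫(-3*exp(-z)) dz.
Step 2. Evaluate the standard form [assuming z > 0]: now 4*log(z) + ∫(-3*exp(-z)) dz.
Step 3. Evaluate the standard form: now 4*log(z) + 3*exp(-z).
Answer: 4*log(z) + 3*exp(-z).


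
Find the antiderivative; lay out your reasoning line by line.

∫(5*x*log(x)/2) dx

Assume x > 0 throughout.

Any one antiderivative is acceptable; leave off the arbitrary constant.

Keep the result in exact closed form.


Step 1. Integrate ∫(5*x*log(x)/2) dx by parts with u = log(x), dv = (5*x/2) dx, so v = 5*x**2/4 [assuming x > 0]: now 5*x**2*log(x)/4 + ∫(-5*x/4) dx.
Step 2. Evaluate the standard form: now 5*x**2*log(x)/4 - 5*x**2/8.
Answer: 5*x**2*log(x)/4 - 5*x**2/8.


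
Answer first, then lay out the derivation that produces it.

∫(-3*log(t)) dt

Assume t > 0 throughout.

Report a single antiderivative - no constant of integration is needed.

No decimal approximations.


The answer is -3*t*log(t) + 3*t.
Step 1. Integrate ∫(-3*log(t)) dt by parts with u = log(t), dv = (-3) dt, so v = -3*t [assuming t > 0]: now -3*t*log(t) + ∫(3) dt.
Step 2. Evaluate the standard form: now -3*t*log(t) + 3*t.
Answer: -3*t*log(t) + 3*t.


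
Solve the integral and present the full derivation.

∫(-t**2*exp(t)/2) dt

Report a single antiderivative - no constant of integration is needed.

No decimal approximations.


Step 1. Integrate ∫(-t**2*exp(t)/2) dt by parts with u = t**2, dv = (-exp(t)/2) dt, so v = -exp(t)/2: now -t**2*exp(t)/2 + ∫(t*exp(t)) dt.
Step 2. Integrate ∫(t*exp(t)) dt by parts with u = t, dv = (exp(t)) dt, so v = exp(t): now -t**2*exp(t)/2 + t*exp(t) + ∫(-exp(t)) dt.
Step 3. Evaluate the standard form: now -t**2*exp(t)/2 + t*exp(t) - exp(t).
Answer: -t**2*exp(t)/2 + t*exp(t) - exp(t).


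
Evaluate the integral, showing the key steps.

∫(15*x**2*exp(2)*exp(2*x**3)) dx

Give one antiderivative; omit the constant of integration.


Step 1. Substitute u = x**3 + 1, turning ∫(15*x**2*exp(2)*exp(2*x**3)) dx into ∫(5*exp(2*u)) du: now ∫(5*exp(2*u)) du.
Step 2. Evaluate the standard form: now 5*exp(2*u)/2.
Step 3. Substitute back u = x**3 + 1: now 5*exp(2*x**3 + 2)/2.
Answer: 5*exp(2*x**3 + 2)/2.


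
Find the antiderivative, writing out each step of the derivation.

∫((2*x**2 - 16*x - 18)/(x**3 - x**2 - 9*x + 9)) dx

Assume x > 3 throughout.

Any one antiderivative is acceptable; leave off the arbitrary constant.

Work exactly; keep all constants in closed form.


Step 1. Decompose ∫((2*x**2 - 16*x - 18)/(x**3 - x**2 - 9*x + 9)) dx by partial fractions, (2*x**2 - 16*x - 18)/(x**3 - x**2 - 9*x + 9) = 2/(x + 3) + 4/(x - 1) - 4/(x - 3): now ∫(-4/(x - 3)) dx + ∫(4/(x - 1)) dx + ∫(2/(x + 3)) dx.
Step 2. Evaluate the standard form [assuming x > -3]: now 2*log(x + 3) + ∫(-4/(x - 3)) dx + ∫(4/(x - 1)) dx.
Step 3. Evaluate the standard form [assuming x > 1]: now 4*log(x - 1) + 2*log(x + 3) + ∫(-4/(x - 3)) dx.
Step 4. Evaluate the standard form [assuming x > 3]: now -4*log(x - 3) + 4*log(x - 1) + 2*log(x + 3).
Answer: -4*log(x - 3) + 4*log(x - 1) + 2*log(x + 3).


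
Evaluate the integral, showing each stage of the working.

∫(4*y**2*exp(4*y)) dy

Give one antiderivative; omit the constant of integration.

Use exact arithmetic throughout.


Step 1. Integrate ∫(4*y**2*exp(4*y)) dy by parts with u = y**2, dv = (4*exp(4*y)) dy, so v = exp(4*y): now y**2*exp(4*y) + ∫(-2*y*exp(4*y)) dy.
Step 2. Integrate ∫(-2*y*exp(4*y)) dy by parts with u = y, dv = (-2*exp(4*y)) dy, so v = -exp(4*y)/2: now y**2*exp(4*y) - y*exp(4*y)/2 + ∫(exp(4*y)/2) dy.
Step 3. Evaluate the standard form: now y**2*exp(4*y) - y*exp(4*y)/2 + exp(4*y)/8.
Answer: y**2*exp(4*y) - y*exp(4*y)/2 + exp(4*y)/8.


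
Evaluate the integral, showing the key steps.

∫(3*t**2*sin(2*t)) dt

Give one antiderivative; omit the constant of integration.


Step 1. Integrate ∫(3*t**2*sin(2*t)) dt by parts with u = t**2, dv = (3*sin(2*t)) dt, so v = -3*cos(2*t)/2: now -3*t**2*cos(2*t)/2 + ∫(3*t*cos(2*t)) dt.
Step 2. Integrate ∫(3*t*cos(2*t)) dt by parts with u = t, dv = (3*cos(2*t)) dt, so v = 3*sin(2*t)/2: now -3*t**2*cos(2*t)/2 + 3*t*sin(2*t)/2 + ∫(-3*sin(2*t)/2) dt.
Step 3. Evaluate the standard form: now -3*t**2*cos(2*t)/2 + 3*t*sin(2*t)/2 + 3*cos(2*t)/4.
Answer: -3*t**2*cos(2*t)/2 + 3*t*sin(2*t)/2 + 3*cos(2*t)/4.


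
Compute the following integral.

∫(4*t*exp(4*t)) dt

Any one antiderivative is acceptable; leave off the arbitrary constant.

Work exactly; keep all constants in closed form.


Answer: t*exp(4*t) - exp(4*t)/4.


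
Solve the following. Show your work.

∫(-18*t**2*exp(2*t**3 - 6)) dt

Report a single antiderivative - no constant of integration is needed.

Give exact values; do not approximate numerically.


Step 1. Substitute u = t**3 - 3, turning ∫(-18*t**2*exp(2*t**3 - 6)) dt into ∫(-6*exp(2*u)) du: now ∫(-6*exp(2*u)) du.
Step 2. Evaluate the standard form: now -3*exp(2*u).
Step 3. Substitute back u = t**3 - 3: now -3*exp(2*t**3 - 6).
Answer: -3*exp(2*t**3 - 6).


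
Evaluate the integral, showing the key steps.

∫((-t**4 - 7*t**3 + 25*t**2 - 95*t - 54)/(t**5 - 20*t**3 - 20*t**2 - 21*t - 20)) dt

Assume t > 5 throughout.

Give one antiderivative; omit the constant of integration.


Step 1. Decompose ∫((-t**4 - 7*t**3 + 25*t**2 - 95*t - 54)/(t**5 - 20*t**3 - 20*t**2 - 21*t - 20)) dt by partial fractions, (-t**4 - 7*t**3 + 25*t**2 - 95*t - 54)/(t**5 - 20*t**3 - 20*t**2 - 21*t - 20) = 4/(t**2 + 1) + 2/(t + 4) - 2/(t + 1) - 1/(t - 5): now ∫(-1/(t - 5)) dt + ∫(-2/(t + 1)) dt + ∫(2/(t + 4)) dt + ∫(4/(t**2 + 1)) dt.
Step 2. Evaluate the standard form [assuming t > -4]: now 2*log(t + 4) + ∫(-1/(t - 5)) dt + ∫(-2/(t + 1)) dt + ∫(4/(t**2 + 1)) dt.
Step 3. Evaluate the standard form [assuming t > 5]: now -log(t - 5) + 2*log(t + 4) + ∫(-2/(t + 1)) dt + ∫(4/(t**2 + 1)) dt.
Step 4. Evaluate the standard form [assuming t > -1]: now -log(t - 5) - 2*log(t + 1) + 2*log(t + 4) + ∫(4/(t**2 + 1)) dt.
Step 5. Evaluate the standard form: now -log(t - 5) - 2*log(t + 1) + 2*log(t + 4) + 4*atan(t).
Answer: -log(t - 5) - 2*log(t + 1) + 2*log(t + 4) + 4*atan(t).


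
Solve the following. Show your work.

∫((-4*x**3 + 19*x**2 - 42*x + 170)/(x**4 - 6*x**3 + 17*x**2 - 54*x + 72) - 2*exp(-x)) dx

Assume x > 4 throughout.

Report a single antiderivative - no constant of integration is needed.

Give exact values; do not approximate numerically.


Step 1. Rewrite: now ∫((-4*x**3 + 19*x**2 - 42*x + 170)/(x**4 - 6*x**3 + 17*x**2 - 54*x + 72)) dx + ∫(-2*exp(-x)) dx.
Step 2. Evaluate the standard form: now ∫((-4*x**3 + 19*x**2 - 42*x + 170)/(x**4 - 6*x**3 + 17*x**2 - 54*x + 72)) dx + 2*exp(-x).
Step 3. Decompose ∫((-4*x**3 + 19*x**2 - 42*x + 170)/(x**4 - 6*x**3 + 17*x**2 - 54*x + 72)) dx by partial fractions, (-4*x**3 + 19*x**2 - 42*x + 170)/(x**4 - 6*x**3 + 17*x**2 - 54*x + 72) = 1/(x**2 + 9) - 5/(x - 2) + 1/(x - 4): now ∫(1/(x - 4)) dx + ∫(-5/(x - 2)) dx + ∫(1/(x**2 + 9)) dx + 2*exp(-x).
Step 4. Evaluate the standard form [assuming x > 2]: now -5*log(x - 2) + ∫(1/(x - 4)) dx + ∫(1/(x**2 + 9)) dx + 2*exp(-x).
Step 5. Evaluate the standard form [assuming x > 4]: now log(x - 4) - 5*log(x - 2) + ∫(1/(x**2 + 9)) dx + 2*exp(-x).
Step 6. Evaluate the standard form: now log(x - 4) - 5*log(x - 2) + atan(x/3)/3 + 2*exp(-x).
Answer: log(x - 4) - 5*log(x - 2) + atan(x/3)/3 + 2*exp(-x).


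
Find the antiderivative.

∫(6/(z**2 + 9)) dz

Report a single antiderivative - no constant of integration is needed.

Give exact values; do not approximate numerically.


Answer: 2*atan(z/3).


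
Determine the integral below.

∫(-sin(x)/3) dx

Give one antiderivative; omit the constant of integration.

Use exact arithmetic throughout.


Answer: cos(x)/3.


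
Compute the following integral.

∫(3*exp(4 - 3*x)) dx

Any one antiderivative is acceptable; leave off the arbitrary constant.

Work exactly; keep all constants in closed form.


Answer: -exp(4 - 3*x).


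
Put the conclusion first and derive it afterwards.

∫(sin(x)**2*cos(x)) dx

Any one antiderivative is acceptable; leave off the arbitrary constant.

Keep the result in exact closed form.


The answer is sin(x)**3/3.
Step 1. Substitute u = sin(x), turning ∫(sin(x)**2*cos(x)) dx into ∫(u**2) du: now ∫(u**2) du.
Step 2. Evaluate the standard form: now u**3/3.
Step 3. Substitute back u = sin(x): now sin(x)**3/3.
Answer: sin(x)**3/3.


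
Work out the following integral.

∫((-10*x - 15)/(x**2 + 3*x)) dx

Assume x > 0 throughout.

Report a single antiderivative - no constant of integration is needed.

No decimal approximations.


Answer: -5*log(x) - 5*log(x + 3).


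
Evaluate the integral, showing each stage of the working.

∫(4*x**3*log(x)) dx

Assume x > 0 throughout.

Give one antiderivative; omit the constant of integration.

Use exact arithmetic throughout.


Step 1. Integrate ∫(4*x**3*log(x)) dx by parts with u = log(x), dv = (4*x**3) dx, so v = x**4 [assuming x > 0]: now x**4*log(x) + ∫(-x**3) dx.
Step 2. Evaluate the standard form: now x**4*log(x) - x**4/4.
Answer: x**4*log(x) - x**4/4.


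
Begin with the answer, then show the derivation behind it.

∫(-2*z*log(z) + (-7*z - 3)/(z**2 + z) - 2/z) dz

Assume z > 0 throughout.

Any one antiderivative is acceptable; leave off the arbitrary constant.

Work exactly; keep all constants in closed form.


The answer is -z**2*log(z) + z**2/2 - 5*log(z) - 4*log(z + 1).
Step 1. Rewrite: now ∫(-2/z) dz + ∫(-2*z*log(z)) dz + ∫((-7*z - 3)/(z**2 + z)) dz.
Step 2. Evaluate the standard form [assuming z > 0]: now -2*log(z) + ∫(-2*z*log(z)) dz + ∫((-7*z - 3)/(z**2 + z)) dz.
Step 3. Decompose ∫((-7*z - 3)/(z**2 + z)) dz by partial fractions, (-7*z - 3)/(z**2 + z) = -4/(z + 1) - 3/z: now -2*log(z) + ∫(-3/z) dz + ∫(-2*z*log(z)) dz + ∫(-4/(z + 1)) dz.
Step 4. Evaluate the standard form [assuming z > -1]: now -2*log(z) - 4*log(z + 1) + ∫(-3/z) dz + ∫(-2*z*log(z)) dz.
Step 5. Evaluate the standard form [assuming z > 0]: now -5*log(z) - 4*log(z + 1) + ∫(-2*z*log(z)) dz.
Step 6. Integrate ∫(-2*z*log(z)) dz by parts with u = log(z), dv = (-2*z) dz, so v = -z**2 [assuming z > 0]: now -z**2*log(z) - 5*log(z) - 4*log(z + 1) + ∫(z) dz.
Step 7. Evaluate the standard form: now -z**2*log(z) + z**2/2 - 5*log(z) - 4*log(z + 1).
Answer: -z**2*log(z) + z**2/2 - 5*log(z) - 4*log(z + 1).


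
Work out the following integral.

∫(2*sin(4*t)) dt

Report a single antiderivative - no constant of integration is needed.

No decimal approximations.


Answer: -cos(4*t)/2.


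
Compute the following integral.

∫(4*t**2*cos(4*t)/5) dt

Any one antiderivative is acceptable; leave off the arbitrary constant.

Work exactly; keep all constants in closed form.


Answer: t**2*sin(4*t)/5 + t*cos(4*t)/10 - sin(4*t)/40.


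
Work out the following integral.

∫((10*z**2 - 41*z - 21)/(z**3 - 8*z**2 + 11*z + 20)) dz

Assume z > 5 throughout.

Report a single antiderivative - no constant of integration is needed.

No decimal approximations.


Answer: 4*log(z - 5) + 5*log(z - 4) + log(z + 1).


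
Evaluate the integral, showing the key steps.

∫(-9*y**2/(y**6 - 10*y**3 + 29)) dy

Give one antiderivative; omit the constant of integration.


Step 1. Substitute u = y**3 - 5, turning ∫(-9*y**2/(y**6 - 10*y**3 + 29)) dy into ∫(-3/(u**2 + 4)) du: now ∫(-3/(u**2 + 4)) du.
Step 2. Evaluate the standard form: now -3*atan(u/2)/2.
Step 3. Substitute back u = y**3 - 5: now -3*atan(y**3/2 - 5/2)/2.
Answer: -3*atan(y**3/2 - 5/2)/2.


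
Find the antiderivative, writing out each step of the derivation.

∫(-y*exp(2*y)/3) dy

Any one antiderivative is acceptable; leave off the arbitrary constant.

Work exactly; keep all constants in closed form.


Step 1. Integrate ∫(-y*exp(2*y)/3) dy by parts with u = y, dv = (-exp(2*y)/3) dy, so v = -exp(2*y)/6: now -y*exp(2*y)/6 + ∫(exp(2*y)/6) dy.
Step 2. Evaluate the standard form: now -y*exp(2*y)/6 + exp(2*y)/12.
Answer: -y*exp(2*y)/6 + exp(2*y)/12.


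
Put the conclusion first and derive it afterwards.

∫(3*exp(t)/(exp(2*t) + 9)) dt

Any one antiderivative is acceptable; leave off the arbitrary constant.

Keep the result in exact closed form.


The answer is atan(exp(t)/3).
Step 1. Substitute u = exp(t), turning ∫(3*exp(t)/(exp(2*t) + 9)) dt into ∫(3/(u**2 + 9)) du: now ∫(3/(u**2 + 9)) du.
Step 2. Evaluate the standard form: now atan(u/3).
Step 3. Substitute back u = exp(t): now atan(exp(t)/3).
Answer: atan(exp(t)/3).


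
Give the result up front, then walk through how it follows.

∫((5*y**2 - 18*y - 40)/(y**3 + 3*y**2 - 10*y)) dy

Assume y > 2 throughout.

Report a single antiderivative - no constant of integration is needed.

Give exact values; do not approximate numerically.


The answer is 4*log(y) - 4*log(y - 2) + 5*log(y + 5).
Step 1. Decompose ∫((5*y**2 - 18*y - 40)/(y**3 + 3*y**2 - 10*y)) dy by partial fractions, (5*y**2 - 18*y - 40)/(y**3 + 3*y**2 - 10*y) = 5/(y + 5) - 4/(y - 2) + 4/y: now ∫(4/y) dy + ∫(-4/(y - 2)) dy + ∫(5/(y + 5)) dy.
Step 2. Evaluate the standard form [assuming y > -5]: now 5*log(y + 5) + ∫(4/y) dy + ∫(-4/(y - 2)) dy.
Step 3. Evaluate the standard form [assuming y > 0]: now 4*log(y) + 5*log(y + 5) + ∫(-4/(y - 2)) dy.
Step 4. Evaluate the standard form [assuming y > 2]: now 4*log(y) - 4*log(y - 2) + 5*log(y + 5).
Answer: 4*log(y) - 4*log(y - 2) + 5*log(y + 5).


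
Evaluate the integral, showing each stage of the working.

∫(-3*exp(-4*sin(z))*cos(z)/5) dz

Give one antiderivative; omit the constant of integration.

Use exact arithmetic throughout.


Step 1. Substitute u = sin(z), turning ∫(-3*exp(-4*sin(z))*cos(z)/5) dz into ∫(-3*exp(-4*u)/5) du: now ∫(-3*exp(-4*u)/5) du.
Step 2. Evaluate the standard form: now 3*exp(-4*u)/20.
Step 3. Substitute back u = sin(z): now 3*exp(-4*sin(z))/20.
Answer: 3*exp(-4*sin(z))/20.


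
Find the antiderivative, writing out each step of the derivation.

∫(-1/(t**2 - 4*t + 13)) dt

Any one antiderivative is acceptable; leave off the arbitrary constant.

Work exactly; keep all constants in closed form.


Step 1. Substitute u = t - 2, turning ∫(-1/(t**2 - 4*t + 13)) dt into ∫(-1/(u**2 + 9)) du: now ∫(-1/(u**2 + 9)) du.
Step 2. Evaluate the standard form: now -atan(u/3)/3.
Step 3. Substitute back u = t - 2: now -atan(t/3 - 2/3)/3.
Answer: -atan(t/3 - 2/3)/3.


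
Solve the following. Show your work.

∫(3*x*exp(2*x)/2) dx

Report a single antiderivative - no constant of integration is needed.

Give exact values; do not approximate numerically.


Step 1. Integrate ∫(3*x*exp(2*x)/2) dx by parts with u = x, dv = (3*exp(2*x)/2) dx, so v = 3*exp(2*x)/4: now 3*x*exp(2*x)/4 + ∫(-3*exp(2*x)/4) dx.
Step 2. Evaluate the standard form: now 3*x*exp(2*x)/4 - 3*exp(2*x)/8.
Answer: 3*x*exp(2*x)/4 - 3*exp(2*x)/8.


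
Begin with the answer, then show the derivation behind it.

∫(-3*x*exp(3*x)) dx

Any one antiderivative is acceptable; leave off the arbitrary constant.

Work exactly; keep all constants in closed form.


The answer is -x*exp(3*x) + exp(3*x)/3.
Step 1. Integrate ∫(-3*x*exp(3*x)) dx by parts with u = x, dv = (-3*exp(3*x)) dx, so v = -exp(3*x): now -x*exp(3*x) + ∫(exp(3*x)) dx.
Step 2. Evaluate the standard form: now -x*exp(3*x) + exp(3*x)/3.
Answer: -x*exp(3*x) + exp(3*x)/3.


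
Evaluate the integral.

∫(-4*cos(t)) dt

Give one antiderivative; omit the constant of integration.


Answer: -4*sin(t).


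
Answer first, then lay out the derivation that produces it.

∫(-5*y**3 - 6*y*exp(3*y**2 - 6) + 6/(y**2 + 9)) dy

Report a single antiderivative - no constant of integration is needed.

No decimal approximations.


The answer is -5*y**4/4 - exp(3*y**2 - 6) + 2*atan(y/3).
Step 1. Rewrite: now ∫(-5*y**3) dy + ∫(-6*y*exp(3*y**2 - 6)) dy + ∫(6/(y**2 + 9)) dy.
Step 2. Substitute u = y**2 - 2, turning ∫(-6*y*exp(3*y**2 - 6)) dy into ∫(-3*exp(3*u)) du: now ∫(-5*y**3) dy + ∫(6/(y**2 + 9)) dy + ∫(-3*exp(3*u)) du.
Step 3. Evaluate the standard form: now -exp(3*u) + ∫(-5*y**3) dy + ∫(6/(y**2 + 9)) dy.
Step 4. Substitute back u = y**2 - 2: now -exp(3*y**2 - 6) + ∫(-5*y**3) dy + ∫(6/(y**2 + 9)) dy.
Step 5. Evaluate the standard form: now -5*y**4/4 - exp(3*y**2 - 6) + ∫(6/(y**2 + 9)) dy.
Step 6. Evaluate the standard form: now -5*y**4/4 - exp(3*y**2 - 6) + 2*atan(y/3).
Answer: -5*y**4/4 - exp(3*y**2 - 6) + 2*atan(y/3).


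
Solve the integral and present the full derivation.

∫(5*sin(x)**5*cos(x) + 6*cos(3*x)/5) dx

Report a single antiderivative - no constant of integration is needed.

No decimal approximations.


Step 1. Rewrite: now ∫(5*sin(x)**5*cos(x)) dx + ∫(6*cos(3*x)/5) dx.
Step 2. Substitute u = sin(x), turning ∫(5*sin(x)**5*cos(x)) dx into ∫(5*u**5) du: now ∫(5*u**5) du + ∫(6*cos(3*x)/5) dx.
Step 3. Evaluate the standard form: now 5*u**6/6 + ∫(6*cos(3*x)/5) dx.
Step 4. Substitute back u = sin(x): now 5*sin(x)**6/6 + ∫(6*cos(3*x)/5) dx.
Step 5. Evaluate the standard form: now 5*sin(x)**6/6 + 2*sin(3*x)/5.
Answer: 5*sin(x)**6/6 + 2*sin(3*x)/5.


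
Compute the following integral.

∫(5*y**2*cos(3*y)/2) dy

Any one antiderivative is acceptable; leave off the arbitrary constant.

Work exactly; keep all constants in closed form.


Answer: 5*y**2*sin(3*y)/6 + 5*y*cos(3*y)/9 - 5*sin(3*y)/27.


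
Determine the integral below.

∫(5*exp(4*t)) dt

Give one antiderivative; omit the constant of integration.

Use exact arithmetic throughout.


Answer: 5*exp(4*t)/4.


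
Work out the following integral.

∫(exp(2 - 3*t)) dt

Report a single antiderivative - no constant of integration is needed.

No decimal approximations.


Answer: -exp(2 - 3*t)/3.


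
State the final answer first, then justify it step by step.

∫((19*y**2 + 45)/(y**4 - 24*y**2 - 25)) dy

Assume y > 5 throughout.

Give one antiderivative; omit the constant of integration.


The answer is 2*log(y - 5) - 2*log(y + 5) - atan(y).
Step 1. Decompose ∫((19*y**2 + 45)/(y**4 - 24*y**2 - 25)) dy by partial fractions, (19*y**2 + 45)/(y**4 - 24*y**2 - 25) = -1/(y**2 + 1) - 2/(y + 5) + 2/(y - 5): now ∫(2/(y - 5)) dy + ∫(-2/(y + 5)) dy + ∫(-1/(y**2 + 1)) dy.
Step 2. Evaluate the standard form [assuming y > -5]: now -2*log(y + 5) + ∫(2/(y - 5)) dy + ∫(-1/(y**2 + 1)) dy.
Step 3. Evaluate the standard form [assuming y > 5]: now 2*log(y - 5) - 2*log(y + 5) + ∫(-1/(y**2 + 1)) dy.
Step 4. Evaluate the standard form: now 2*log(y - 5) - 2*log(y + 5) - atan(y).
Answer: 2*log(y - 5) - 2*log(y + 5) - atan(y).
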